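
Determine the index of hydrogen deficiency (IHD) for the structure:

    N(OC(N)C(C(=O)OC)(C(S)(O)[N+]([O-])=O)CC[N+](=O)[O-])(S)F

Molecular formula from the SMILES: C7H13FN4O8S2.
DoU = (2C + 2 + N − H − X)/2 = (2·7 + 2 + 4 − 13 − 1)/2 = 6/2 = 3.
(Structurally: 0 ring(s) + 3 π bond(s) = 3.)

3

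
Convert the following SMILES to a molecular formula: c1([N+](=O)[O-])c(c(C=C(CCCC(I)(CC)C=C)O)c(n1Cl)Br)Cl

C14H16BrCl2IN2O3

Heavy atoms from the SMILES: 1 Br, 14 C, 2 Cl, 1 I, 2 N, 3 O.
Implicit hydrogens by atom environment:
  5 × C: 2 H each → 10
  4 × C (aromatic): no H
  2 × C: 1 H each → 2
  2 × C: no H
  2 × Cl: no H
  1 × Br: no H
  1 × C: 3 H
  1 × I: no H
  1 × N (aromatic): no H
  1 × N (charge +1): no H
  1 × O: 1 H
  1 × O: no H
  1 × O (charge -1): no H
  Total hydrogens = 16.
Molecular formula: C14H16BrCl2IN2O3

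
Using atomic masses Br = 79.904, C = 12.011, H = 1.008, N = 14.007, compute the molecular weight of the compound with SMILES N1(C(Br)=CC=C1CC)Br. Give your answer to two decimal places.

252.94

Molecular formula: C6H7Br2N.
M = 2×79.904 + 6×12.011 + 7×1.008 + 1×14.007 = 252.94 g/mol.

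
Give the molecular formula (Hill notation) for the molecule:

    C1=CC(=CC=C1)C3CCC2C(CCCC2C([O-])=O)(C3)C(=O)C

Heavy atoms from the SMILES: 19 C, 3 O.
Implicit hydrogens by atom environment:
  6 × C: 2 H each → 12
  5 × C (aromatic): 1 H each → 5
  3 × C: 1 H each → 3
  3 × C: no H
  2 × O: no H
  1 × C: 3 H
  1 × C (aromatic): no H
  1 × O (charge -1): no H
  Total hydrogens = 23.
Net charge -1.
Molecular formula: C19H23O3-

C19H23O3-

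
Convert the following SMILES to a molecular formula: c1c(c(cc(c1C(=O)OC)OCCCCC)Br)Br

Heavy atoms from the SMILES: 2 Br, 13 C, 3 O.
Implicit hydrogens by atom environment:
  4 × C: 2 H each → 8
  4 × C (aromatic): no H
  3 × O: no H
  2 × Br: no H
  2 × C: 3 H each → 6
  2 × C (aromatic): 1 H each → 2
  1 × C: no H
  Total hydrogens = 16.
Molecular formula: C13H16Br2O3

C13H16Br2O3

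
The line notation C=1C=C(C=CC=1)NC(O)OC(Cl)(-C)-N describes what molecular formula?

C9H13ClN2O2

Heavy atoms from the SMILES: 9 C, 1 Cl, 2 N, 2 O.
Implicit hydrogens by atom environment:
  5 × C (aromatic): 1 H each → 5
  1 × C: 3 H
  1 × C: 1 H
  1 × C: no H
  1 × C (aromatic): no H
  1 × Cl: no H
  1 × N: 2 H
  1 × N: 1 H
  1 × O: 1 H
  1 × O: no H
  Total hydrogens = 13.
Molecular formula: C9H13ClN2O2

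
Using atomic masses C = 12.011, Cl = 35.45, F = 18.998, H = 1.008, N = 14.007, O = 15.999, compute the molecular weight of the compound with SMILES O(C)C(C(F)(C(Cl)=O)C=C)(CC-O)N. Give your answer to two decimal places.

Molecular formula: C8H13ClFNO3.
M = 8×12.011 + 1×35.45 + 1×18.998 + 13×1.008 + 1×14.007 + 3×15.999 = 225.64 g/mol.

225.64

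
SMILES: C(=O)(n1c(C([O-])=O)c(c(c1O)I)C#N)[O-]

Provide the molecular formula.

Heavy atoms from the SMILES: 7 C, 1 I, 2 N, 5 O.
Implicit hydrogens by atom environment:
  4 × C (aromatic): no H
  3 × C: no H
  2 × O: no H
  2 × O (charge -1): no H
  1 × I: no H
  1 × N (aromatic): no H
  1 × N: no H
  1 × O: 1 H
  Total hydrogens = 1.
Net charge -2.
Molecular formula: [C7HIN2O5]2-

[C7HIN2O5]2-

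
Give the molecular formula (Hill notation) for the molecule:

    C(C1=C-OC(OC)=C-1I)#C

C7H5IO2

Heavy atoms from the SMILES: 7 C, 1 I, 2 O.
Implicit hydrogens by atom environment:
  3 × C (aromatic): no H
  1 × C: 3 H
  1 × C (aromatic): 1 H
  1 × C: 1 H
  1 × C: no H
  1 × I: no H
  1 × O (aromatic): no H
  1 × O: no H
  Total hydrogens = 5.
Molecular formula: C7H5IO2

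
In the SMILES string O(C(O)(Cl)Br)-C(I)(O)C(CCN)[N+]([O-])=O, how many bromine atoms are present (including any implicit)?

1

The symbol for bromine appears 1 time in the SMILES.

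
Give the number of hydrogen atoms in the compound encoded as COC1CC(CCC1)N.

15

Hydrogens are implicit in SMILES; fill each atom to its normal valence:
  4 × C: 2 H each → 8
  2 × C: 1 H each → 2
  1 × C: 3 H
  1 × N: 2 H
  1 × O: no H
  Total hydrogens = 15.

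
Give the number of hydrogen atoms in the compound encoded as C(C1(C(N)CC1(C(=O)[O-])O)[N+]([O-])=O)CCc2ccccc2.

Hydrogens are implicit in SMILES; fill each atom to its normal valence:
  5 × C (aromatic): 1 H each → 5
  4 × C: 2 H each → 8
  3 × C: no H
  2 × O: no H
  2 × O (charge -1): no H
  1 × C: 1 H
  1 × C (aromatic): no H
  1 × N: 2 H
  1 × N (charge +1): no H
  1 × O: 1 H
  Total hydrogens = 17.

17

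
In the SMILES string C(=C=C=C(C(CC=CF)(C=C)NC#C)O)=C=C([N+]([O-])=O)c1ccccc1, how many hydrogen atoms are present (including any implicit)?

Hydrogens are implicit in SMILES; fill each atom to its normal valence:
  8 × C: no H
  5 × C (aromatic): 1 H each → 5
  4 × C: 1 H each → 4
  2 × C: 2 H each → 4
  1 × C (aromatic): no H
  1 × F: no H
  1 × N: 1 H
  1 × N (charge +1): no H
  1 × O: 1 H
  1 × O: no H
  1 × O (charge -1): no H
  Total hydrogens = 15.

15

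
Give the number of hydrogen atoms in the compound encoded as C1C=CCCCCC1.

14

Hydrogens are implicit in SMILES; fill each atom to its normal valence:
  6 × C: 2 H each → 12
  2 × C: 1 H each → 2
  Total hydrogens = 14.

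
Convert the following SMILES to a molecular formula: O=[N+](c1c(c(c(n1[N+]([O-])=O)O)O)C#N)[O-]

Heavy atoms from the SMILES: 5 C, 4 N, 6 O.
Implicit hydrogens by atom environment:
  4 × C (aromatic): no H
  2 × N (charge +1): no H
  2 × O: 1 H each → 2
  2 × O: no H
  2 × O (charge -1): no H
  1 × C: no H
  1 × N (aromatic): no H
  1 × N: no H
  Total hydrogens = 2.
Molecular formula: C5H2N4O6

C5H2N4O6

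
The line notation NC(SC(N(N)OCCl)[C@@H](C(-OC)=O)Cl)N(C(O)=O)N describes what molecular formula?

Heavy atoms from the SMILES: 7 C, 2 Cl, 5 N, 5 O, 1 S.
Implicit hydrogens by atom environment:
  4 × O: no H
  3 × C: 1 H each → 3
  3 × N: 2 H each → 6
  2 × C: no H
  2 × Cl: no H
  2 × N: no H
  1 × C: 3 H
  1 × C: 2 H
  1 × O: 1 H
  1 × S: no H
  Total hydrogens = 15.
Molecular formula: C7H15Cl2N5O5S

C7H15Cl2N5O5S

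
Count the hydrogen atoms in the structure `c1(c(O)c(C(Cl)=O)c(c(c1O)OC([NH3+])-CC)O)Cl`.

12

Hydrogens are implicit in SMILES; fill each atom to its normal valence:
  6 × C (aromatic): no H
  3 × O: 1 H each → 3
  2 × Cl: no H
  2 × O: no H
  1 × C: 3 H
  1 × C: 2 H
  1 × C: 1 H
  1 × C: no H
  1 × N (charge +1): 3 H
  Total hydrogens = 12.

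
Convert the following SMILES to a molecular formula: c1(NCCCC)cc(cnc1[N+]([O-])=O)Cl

Heavy atoms from the SMILES: 9 C, 1 Cl, 3 N, 2 O.
Implicit hydrogens by atom environment:
  3 × C: 2 H each → 6
  3 × C (aromatic): no H
  2 × C (aromatic): 1 H each → 2
  1 × C: 3 H
  1 × Cl: no H
  1 × N: 1 H
  1 × N (aromatic): no H
  1 × N (charge +1): no H
  1 × O: no H
  1 × O (charge -1): no H
  Total hydrogens = 12.
Molecular formula: C9H12ClN3O2

C9H12ClN3O2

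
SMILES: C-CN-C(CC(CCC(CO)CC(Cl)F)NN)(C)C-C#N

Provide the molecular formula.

Heavy atoms from the SMILES: 14 C, 1 Cl, 1 F, 4 N, 1 O.
Implicit hydrogens by atom environment:
  7 × C: 2 H each → 14
  3 × C: 1 H each → 3
  2 × C: 3 H each → 6
  2 × C: no H
  2 × N: 1 H each → 2
  1 × Cl: no H
  1 × F: no H
  1 × N: 2 H
  1 × N: no H
  1 × O: 1 H
  Total hydrogens = 28.
Molecular formula: C14H28ClFN4O

C14H28ClFN4O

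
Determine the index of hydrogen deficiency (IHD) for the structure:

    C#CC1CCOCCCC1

3

Molecular formula from the SMILES: C9H14O.
DoU = (2C + 2 + N − H − X)/2 = (2·9 + 2 + 0 − 14 − 0)/2 = 6/2 = 3.
(Structurally: 1 ring(s) + 2 π bond(s) = 3.)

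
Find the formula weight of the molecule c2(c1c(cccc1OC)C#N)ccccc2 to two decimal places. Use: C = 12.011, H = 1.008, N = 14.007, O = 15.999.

209.25

Molecular formula: C14H11NO.
M = 14×12.011 + 11×1.008 + 1×14.007 + 1×15.999 = 209.25 g/mol.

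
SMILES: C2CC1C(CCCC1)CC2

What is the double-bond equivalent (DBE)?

Molecular formula from the SMILES: C10H18.
DoU = (2C + 2 + N − H − X)/2 = (2·10 + 2 + 0 − 18 − 0)/2 = 4/2 = 2.
(Structurally: 2 ring(s) + 0 π bond(s) = 2.)

2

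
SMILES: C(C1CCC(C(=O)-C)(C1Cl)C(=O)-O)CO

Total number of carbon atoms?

10

The symbol for carbon appears 10 times in the SMILES. (Cl is a single chlorine, not C + l.)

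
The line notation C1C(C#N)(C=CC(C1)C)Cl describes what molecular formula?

Heavy atoms from the SMILES: 8 C, 1 Cl, 1 N.
Implicit hydrogens by atom environment:
  3 × C: 1 H each → 3
  2 × C: 2 H each → 4
  2 × C: no H
  1 × C: 3 H
  1 × Cl: no H
  1 × N: no H
  Total hydrogens = 10.
Molecular formula: C8H10ClN

C8H10ClN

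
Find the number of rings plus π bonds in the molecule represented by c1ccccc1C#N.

6

Molecular formula from the SMILES: C7H5N.
DoU = (2C + 2 + N − H − X)/2 = (2·7 + 2 + 1 − 5 − 0)/2 = 12/2 = 6.
(Structurally: 1 ring(s) + 5 π bond(s) = 6.)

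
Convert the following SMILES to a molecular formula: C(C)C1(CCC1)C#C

Heavy atoms from the SMILES: 8 C.
Implicit hydrogens by atom environment:
  4 × C: 2 H each → 8
  2 × C: no H
  1 × C: 3 H
  1 × C: 1 H
  Total hydrogens = 12.
Molecular formula: C8H12

C8H12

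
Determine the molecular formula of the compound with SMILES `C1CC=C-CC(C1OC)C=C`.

Heavy atoms from the SMILES: 10 C, 1 O.
Implicit hydrogens by atom environment:
  5 × C: 1 H each → 5
  4 × C: 2 H each → 8
  1 × C: 3 H
  1 × O: no H
  Total hydrogens = 16.
Molecular formula: C10H16O

C10H16O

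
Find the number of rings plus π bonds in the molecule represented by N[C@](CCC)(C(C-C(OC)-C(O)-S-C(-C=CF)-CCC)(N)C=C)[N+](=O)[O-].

3

Molecular formula from the SMILES: C17H32FN3O4S.
DoU = (2C + 2 + N − H − X)/2 = (2·17 + 2 + 3 − 32 − 1)/2 = 6/2 = 3.
(Structurally: 0 ring(s) + 3 π bond(s) = 3.)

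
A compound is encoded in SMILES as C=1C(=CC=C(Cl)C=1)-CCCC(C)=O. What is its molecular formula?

C11H13ClO

Heavy atoms from the SMILES: 11 C, 1 Cl, 1 O.
Implicit hydrogens by atom environment:
  4 × C (aromatic): 1 H each → 4
  3 × C: 2 H each → 6
  2 × C (aromatic): no H
  1 × C: 3 H
  1 × C: no H
  1 × Cl: no H
  1 × O: no H
  Total hydrogens = 13.
Molecular formula: C11H13ClO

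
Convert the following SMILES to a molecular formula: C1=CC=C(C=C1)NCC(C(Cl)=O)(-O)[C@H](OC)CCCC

C15H22ClNO3

Heavy atoms from the SMILES: 15 C, 1 Cl, 1 N, 3 O.
Implicit hydrogens by atom environment:
  5 × C (aromatic): 1 H each → 5
  4 × C: 2 H each → 8
  2 × C: 3 H each → 6
  2 × C: no H
  2 × O: no H
  1 × C: 1 H
  1 × C (aromatic): no H
  1 × Cl: no H
  1 × N: 1 H
  1 × O: 1 H
  Total hydrogens = 22.
Molecular formula: C15H22ClNO3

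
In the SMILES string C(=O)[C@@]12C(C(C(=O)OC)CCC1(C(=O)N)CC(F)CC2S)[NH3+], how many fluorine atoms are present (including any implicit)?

1

The symbol for fluorine appears 1 time in the SMILES.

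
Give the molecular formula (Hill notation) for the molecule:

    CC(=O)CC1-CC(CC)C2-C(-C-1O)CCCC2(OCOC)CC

Heavy atoms from the SMILES: 19 C, 4 O.
Implicit hydrogens by atom environment:
  8 × C: 2 H each → 16
  5 × C: 1 H each → 5
  4 × C: 3 H each → 12
  3 × O: no H
  2 × C: no H
  1 × O: 1 H
  Total hydrogens = 34.
Molecular formula: C19H34O4

C19H34O4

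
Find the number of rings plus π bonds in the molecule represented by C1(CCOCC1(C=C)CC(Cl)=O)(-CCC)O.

Molecular formula from the SMILES: C12H19ClO3.
DoU = (2C + 2 + N − H − X)/2 = (2·12 + 2 + 0 − 19 − 1)/2 = 6/2 = 3.
(Structurally: 1 ring(s) + 2 π bond(s) = 3.)

3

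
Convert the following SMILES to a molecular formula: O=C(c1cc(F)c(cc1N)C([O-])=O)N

C8H6FN2O3-

Heavy atoms from the SMILES: 8 C, 1 F, 2 N, 3 O.
Implicit hydrogens by atom environment:
  4 × C (aromatic): no H
  2 × C (aromatic): 1 H each → 2
  2 × C: no H
  2 × N: 2 H each → 4
  2 × O: no H
  1 × F: no H
  1 × O (charge -1): no H
  Total hydrogens = 6.
Net charge -1.
Molecular formula: C8H6FN2O3-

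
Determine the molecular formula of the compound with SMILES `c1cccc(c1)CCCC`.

C10H14

Heavy atoms from the SMILES: 10 C.
Implicit hydrogens by atom environment:
  5 × C (aromatic): 1 H each → 5
  3 × C: 2 H each → 6
  1 × C: 3 H
  1 × C (aromatic): no H
  Total hydrogens = 14.
Molecular formula: C10H14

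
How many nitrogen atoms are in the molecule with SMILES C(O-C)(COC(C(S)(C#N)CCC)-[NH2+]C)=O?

The symbol for nitrogen appears 2 times in the SMILES.

2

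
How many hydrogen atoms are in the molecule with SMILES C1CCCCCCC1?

Hydrogens are implicit in SMILES; fill each atom to its normal valence:
  8 × C: 2 H each → 16
  Total hydrogens = 16.

16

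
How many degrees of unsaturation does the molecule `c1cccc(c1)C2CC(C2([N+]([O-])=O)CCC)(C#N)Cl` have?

Molecular formula from the SMILES: C14H15ClN2O2.
DoU = (2C + 2 + N − H − X)/2 = (2·14 + 2 + 2 − 15 − 1)/2 = 16/2 = 8.
(Structurally: 2 ring(s) + 6 π bond(s) = 8.)

8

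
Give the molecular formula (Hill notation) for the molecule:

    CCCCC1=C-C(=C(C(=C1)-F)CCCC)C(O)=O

C15H21FO2

Heavy atoms from the SMILES: 15 C, 1 F, 2 O.
Implicit hydrogens by atom environment:
  6 × C: 2 H each → 12
  4 × C (aromatic): no H
  2 × C: 3 H each → 6
  2 × C (aromatic): 1 H each → 2
  1 × C: no H
  1 × F: no H
  1 × O: 1 H
  1 × O: no H
  Total hydrogens = 21.
Molecular formula: C15H21FO2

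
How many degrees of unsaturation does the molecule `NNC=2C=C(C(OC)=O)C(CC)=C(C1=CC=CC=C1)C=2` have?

Molecular formula from the SMILES: C16H18N2O2.
DoU = (2C + 2 + N − H − X)/2 = (2·16 + 2 + 2 − 18 − 0)/2 = 18/2 = 9.
(Structurally: 2 ring(s) + 7 π bond(s) = 9.)

9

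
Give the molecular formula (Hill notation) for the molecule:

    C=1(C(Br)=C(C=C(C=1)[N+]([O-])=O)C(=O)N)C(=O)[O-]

Heavy atoms from the SMILES: 1 Br, 8 C, 2 N, 5 O.
Implicit hydrogens by atom environment:
  4 × C (aromatic): no H
  3 × O: no H
  2 × C (aromatic): 1 H each → 2
  2 × C: no H
  2 × O (charge -1): no H
  1 × Br: no H
  1 × N: 2 H
  1 × N (charge +1): no H
  Total hydrogens = 4.
Net charge -1.
Molecular formula: C8H4BrN2O5-

C8H4BrN2O5-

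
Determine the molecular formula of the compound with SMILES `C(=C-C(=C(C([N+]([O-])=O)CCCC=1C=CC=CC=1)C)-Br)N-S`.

C15H19BrN2O2S

Heavy atoms from the SMILES: 1 Br, 15 C, 2 N, 2 O, 1 S.
Implicit hydrogens by atom environment:
  5 × C (aromatic): 1 H each → 5
  3 × C: 2 H each → 6
  3 × C: 1 H each → 3
  2 × C: no H
  1 × Br: no H
  1 × C: 3 H
  1 × C (aromatic): no H
  1 × N: 1 H
  1 × N (charge +1): no H
  1 × O: no H
  1 × O (charge -1): no H
  1 × S: 1 H
  Total hydrogens = 19.
Molecular formula: C15H19BrN2O2S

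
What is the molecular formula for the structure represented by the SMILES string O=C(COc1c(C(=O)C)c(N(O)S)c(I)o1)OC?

C9H10INO6S

Heavy atoms from the SMILES: 9 C, 1 I, 1 N, 6 O, 1 S.
Implicit hydrogens by atom environment:
  4 × C (aromatic): no H
  4 × O: no H
  2 × C: 3 H each → 6
  2 × C: no H
  1 × C: 2 H
  1 × I: no H
  1 × N: no H
  1 × O: 1 H
  1 × O (aromatic): no H
  1 × S: 1 H
  Total hydrogens = 10.
Molecular formula: C9H10INO6S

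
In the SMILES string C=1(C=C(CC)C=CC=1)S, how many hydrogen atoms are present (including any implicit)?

10

Hydrogens are implicit in SMILES; fill each atom to its normal valence:
  4 × C (aromatic): 1 H each → 4
  2 × C (aromatic): no H
  1 × C: 3 H
  1 × C: 2 H
  1 × S: 1 H
  Total hydrogens = 10.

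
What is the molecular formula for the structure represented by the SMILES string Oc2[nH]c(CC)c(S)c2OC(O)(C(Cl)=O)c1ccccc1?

C14H14ClNO4S

Heavy atoms from the SMILES: 14 C, 1 Cl, 1 N, 4 O, 1 S.
Implicit hydrogens by atom environment:
  5 × C (aromatic): 1 H each → 5
  5 × C (aromatic): no H
  2 × C: no H
  2 × O: 1 H each → 2
  2 × O: no H
  1 × C: 3 H
  1 × C: 2 H
  1 × Cl: no H
  1 × N (aromatic): 1 H
  1 × S: 1 H
  Total hydrogens = 14.
Molecular formula: C14H14ClNO4S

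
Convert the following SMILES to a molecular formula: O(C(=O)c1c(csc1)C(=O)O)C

Heavy atoms from the SMILES: 7 C, 4 O, 1 S.
Implicit hydrogens by atom environment:
  3 × O: no H
  2 × C (aromatic): 1 H each → 2
  2 × C (aromatic): no H
  2 × C: no H
  1 × C: 3 H
  1 × O: 1 H
  1 × S (aromatic): no H
  Total hydrogens = 6.
Molecular formula: C7H6O4S

C7H6O4S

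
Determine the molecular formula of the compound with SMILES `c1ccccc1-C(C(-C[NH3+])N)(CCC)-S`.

C12H21N2S+

Heavy atoms from the SMILES: 12 C, 2 N, 1 S.
Implicit hydrogens by atom environment:
  5 × C (aromatic): 1 H each → 5
  3 × C: 2 H each → 6
  1 × C: 3 H
  1 × C: 1 H
  1 × C: no H
  1 × C (aromatic): no H
  1 × N (charge +1): 3 H
  1 × N: 2 H
  1 × S: 1 H
  Total hydrogens = 21.
Net charge +1.
Molecular formula: C12H21N2S+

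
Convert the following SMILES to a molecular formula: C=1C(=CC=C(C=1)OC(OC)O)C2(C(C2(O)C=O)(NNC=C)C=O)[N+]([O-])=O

Heavy atoms from the SMILES: 15 C, 3 N, 8 O.
Implicit hydrogens by atom environment:
  5 × O: no H
  4 × C: 1 H each → 4
  4 × C (aromatic): 1 H each → 4
  3 × C: no H
  2 × C (aromatic): no H
  2 × N: 1 H each → 2
  2 × O: 1 H each → 2
  1 × C: 3 H
  1 × C: 2 H
  1 × N (charge +1): no H
  1 × O (charge -1): no H
  Total hydrogens = 17.
Molecular formula: C15H17N3O8

C15H17N3O8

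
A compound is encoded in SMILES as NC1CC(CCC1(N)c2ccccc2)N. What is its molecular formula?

C12H19N3

Heavy atoms from the SMILES: 12 C, 3 N.
Implicit hydrogens by atom environment:
  5 × C (aromatic): 1 H each → 5
  3 × C: 2 H each → 6
  3 × N: 2 H each → 6
  2 × C: 1 H each → 2
  1 × C: no H
  1 × C (aromatic): no H
  Total hydrogens = 19.
Molecular formula: C12H19N3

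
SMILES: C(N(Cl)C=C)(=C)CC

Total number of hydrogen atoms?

Hydrogens are implicit in SMILES; fill each atom to its normal valence:
  3 × C: 2 H each → 6
  1 × C: 3 H
  1 × C: 1 H
  1 × C: no H
  1 × Cl: no H
  1 × N: no H
  Total hydrogens = 10.

10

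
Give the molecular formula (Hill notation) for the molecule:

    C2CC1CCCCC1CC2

Heavy atoms from the SMILES: 10 C.
Implicit hydrogens by atom environment:
  8 × C: 2 H each → 16
  2 × C: 1 H each → 2
  Total hydrogens = 18.
Molecular formula: C10H18

C10H18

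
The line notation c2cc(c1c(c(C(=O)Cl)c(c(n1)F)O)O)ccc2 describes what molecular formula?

Heavy atoms from the SMILES: 12 C, 1 Cl, 1 F, 1 N, 3 O.
Implicit hydrogens by atom environment:
  6 × C (aromatic): no H
  5 × C (aromatic): 1 H each → 5
  2 × O: 1 H each → 2
  1 × C: no H
  1 × Cl: no H
  1 × F: no H
  1 × N (aromatic): no H
  1 × O: no H
  Total hydrogens = 7.
Molecular formula: C12H7ClFNO3

C12H7ClFNO3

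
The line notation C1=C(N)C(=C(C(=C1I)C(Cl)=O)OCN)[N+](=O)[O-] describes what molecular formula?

Heavy atoms from the SMILES: 8 C, 1 Cl, 1 I, 3 N, 4 O.
Implicit hydrogens by atom environment:
  5 × C (aromatic): no H
  3 × O: no H
  2 × N: 2 H each → 4
  1 × C: 2 H
  1 × C (aromatic): 1 H
  1 × C: no H
  1 × Cl: no H
  1 × I: no H
  1 × N (charge +1): no H
  1 × O (charge -1): no H
  Total hydrogens = 7.
Molecular formula: C8H7ClIN3O4

C8H7ClIN3O4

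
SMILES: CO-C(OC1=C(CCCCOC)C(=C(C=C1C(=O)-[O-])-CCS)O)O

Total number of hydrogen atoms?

Hydrogens are implicit in SMILES; fill each atom to its normal valence:
  6 × C: 2 H each → 12
  5 × C (aromatic): no H
  4 × O: no H
  2 × C: 3 H each → 6
  2 × O: 1 H each → 2
  1 × C (aromatic): 1 H
  1 × C: 1 H
  1 × C: no H
  1 × O (charge -1): no H
  1 × S: 1 H
  Total hydrogens = 23.

23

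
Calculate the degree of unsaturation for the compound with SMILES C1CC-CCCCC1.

1

Molecular formula from the SMILES: C8H16.
DoU = (2C + 2 + N − H − X)/2 = (2·8 + 2 + 0 − 16 − 0)/2 = 2/2 = 1.
(Structurally: 1 ring(s) + 0 π bond(s) = 1.)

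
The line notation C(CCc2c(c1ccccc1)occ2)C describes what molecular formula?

C14H16O

Heavy atoms from the SMILES: 14 C, 1 O.
Implicit hydrogens by atom environment:
  7 × C (aromatic): 1 H each → 7
  3 × C: 2 H each → 6
  3 × C (aromatic): no H
  1 × C: 3 H
  1 × O (aromatic): no H
  Total hydrogens = 16.
Molecular formula: C14H16O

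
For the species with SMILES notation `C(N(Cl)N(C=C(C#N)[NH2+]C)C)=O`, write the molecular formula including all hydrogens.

Heavy atoms from the SMILES: 6 C, 1 Cl, 4 N, 1 O.
Implicit hydrogens by atom environment:
  3 × N: no H
  2 × C: 3 H each → 6
  2 × C: 1 H each → 2
  2 × C: no H
  1 × Cl: no H
  1 × N (charge +1): 2 H
  1 × O: no H
  Total hydrogens = 10.
Net charge +1.
Molecular formula: C6H10ClN4O+

C6H10ClN4O+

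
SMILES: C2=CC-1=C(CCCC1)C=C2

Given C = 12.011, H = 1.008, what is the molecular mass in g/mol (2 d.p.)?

Molecular formula: C10H12.
M = 10×12.011 + 12×1.008 = 132.21 g/mol.

132.21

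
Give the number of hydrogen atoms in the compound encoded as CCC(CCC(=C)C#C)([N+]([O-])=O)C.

15

Hydrogens are implicit in SMILES; fill each atom to its normal valence:
  4 × C: 2 H each → 8
  3 × C: no H
  2 × C: 3 H each → 6
  1 × C: 1 H
  1 × N (charge +1): no H
  1 × O: no H
  1 × O (charge -1): no H
  Total hydrogens = 15.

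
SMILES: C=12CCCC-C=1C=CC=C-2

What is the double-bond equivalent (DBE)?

Molecular formula from the SMILES: C10H12.
DoU = (2C + 2 + N − H − X)/2 = (2·10 + 2 + 0 − 12 − 0)/2 = 10/2 = 5.
(Structurally: 2 ring(s) + 3 π bond(s) = 5.)

5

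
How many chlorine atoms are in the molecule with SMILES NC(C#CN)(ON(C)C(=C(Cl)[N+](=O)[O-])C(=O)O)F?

1

The symbol for chlorine appears 1 time in the SMILES.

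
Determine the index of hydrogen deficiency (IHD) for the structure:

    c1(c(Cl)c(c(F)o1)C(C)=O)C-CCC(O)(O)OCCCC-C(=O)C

Molecular formula from the SMILES: C16H22ClFO6.
DoU = (2C + 2 + N − H − X)/2 = (2·16 + 2 + 0 − 22 − 2)/2 = 10/2 = 5.
(Structurally: 1 ring(s) + 4 π bond(s) = 5.)

5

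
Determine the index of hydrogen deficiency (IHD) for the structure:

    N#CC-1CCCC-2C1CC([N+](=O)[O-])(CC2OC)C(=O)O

6

Molecular formula from the SMILES: C13H18N2O5.
DoU = (2C + 2 + N − H − X)/2 = (2·13 + 2 + 2 − 18 − 0)/2 = 12/2 = 6.
(Structurally: 2 ring(s) + 4 π bond(s) = 6.)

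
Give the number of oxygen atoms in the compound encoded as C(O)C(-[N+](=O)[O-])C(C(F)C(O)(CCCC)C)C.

The symbol for oxygen appears 4 times in the SMILES.

4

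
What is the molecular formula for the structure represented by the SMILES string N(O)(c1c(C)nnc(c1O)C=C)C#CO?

Heavy atoms from the SMILES: 9 C, 3 N, 3 O.
Implicit hydrogens by atom environment:
  4 × C (aromatic): no H
  3 × O: 1 H each → 3
  2 × C: no H
  2 × N (aromatic): no H
  1 × C: 3 H
  1 × C: 2 H
  1 × C: 1 H
  1 × N: no H
  Total hydrogens = 9.
Molecular formula: C9H9N3O3

C9H9N3O3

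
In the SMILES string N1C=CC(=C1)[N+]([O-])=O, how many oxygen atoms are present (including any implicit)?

2

The symbol for oxygen appears 2 times in the SMILES.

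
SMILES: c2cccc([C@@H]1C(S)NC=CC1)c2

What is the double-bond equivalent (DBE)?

Molecular formula from the SMILES: C11H13NS.
DoU = (2C + 2 + N − H − X)/2 = (2·11 + 2 + 1 − 13 − 0)/2 = 12/2 = 6.
(Structurally: 2 ring(s) + 4 π bond(s) = 6.)

6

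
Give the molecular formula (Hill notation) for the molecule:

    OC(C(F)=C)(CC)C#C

Heavy atoms from the SMILES: 7 C, 1 F, 1 O.
Implicit hydrogens by atom environment:
  3 × C: no H
  2 × C: 2 H each → 4
  1 × C: 3 H
  1 × C: 1 H
  1 × F: no H
  1 × O: 1 H
  Total hydrogens = 9.
Molecular formula: C7H9FO

C7H9FO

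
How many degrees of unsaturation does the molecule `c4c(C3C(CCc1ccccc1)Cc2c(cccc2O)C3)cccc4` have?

Molecular formula from the SMILES: C24H24O.
DoU = (2C + 2 + N − H − X)/2 = (2·24 + 2 + 0 − 24 − 0)/2 = 26/2 = 13.
(Structurally: 4 ring(s) + 9 π bond(s) = 13.)

13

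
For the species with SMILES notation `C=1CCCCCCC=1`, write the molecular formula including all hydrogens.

C8H14

Heavy atoms from the SMILES: 8 C.
Implicit hydrogens by atom environment:
  6 × C: 2 H each → 12
  2 × C: 1 H each → 2
  Total hydrogens = 14.
Molecular formula: C8H14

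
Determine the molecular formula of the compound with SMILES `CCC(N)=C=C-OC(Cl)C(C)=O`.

C8H12ClNO2

Heavy atoms from the SMILES: 8 C, 1 Cl, 1 N, 2 O.
Implicit hydrogens by atom environment:
  3 × C: no H
  2 × C: 3 H each → 6
  2 × C: 1 H each → 2
  2 × O: no H
  1 × C: 2 H
  1 × Cl: no H
  1 × N: 2 H
  Total hydrogens = 12.
Molecular formula: C8H12ClNO2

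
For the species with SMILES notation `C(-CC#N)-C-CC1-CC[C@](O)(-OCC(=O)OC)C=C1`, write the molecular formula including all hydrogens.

Heavy atoms from the SMILES: 14 C, 1 N, 4 O.
Implicit hydrogens by atom environment:
  7 × C: 2 H each → 14
  3 × C: 1 H each → 3
  3 × C: no H
  3 × O: no H
  1 × C: 3 H
  1 × N: no H
  1 × O: 1 H
  Total hydrogens = 21.
Molecular formula: C14H21NO4

C14H21NO4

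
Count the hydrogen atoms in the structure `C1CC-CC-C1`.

Hydrogens are implicit in SMILES; fill each atom to its normal valence:
  6 × C: 2 H each → 12
  Total hydrogens = 12.

12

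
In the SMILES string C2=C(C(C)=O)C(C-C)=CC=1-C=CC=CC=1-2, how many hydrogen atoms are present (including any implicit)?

14

Hydrogens are implicit in SMILES; fill each atom to its normal valence:
  6 × C (aromatic): 1 H each → 6
  4 × C (aromatic): no H
  2 × C: 3 H each → 6
  1 × C: 2 H
  1 × C: no H
  1 × O: no H
  Total hydrogens = 14.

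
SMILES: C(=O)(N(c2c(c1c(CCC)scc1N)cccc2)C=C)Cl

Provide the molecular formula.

Heavy atoms from the SMILES: 16 C, 1 Cl, 2 N, 1 O, 1 S.
Implicit hydrogens by atom environment:
  5 × C (aromatic): 1 H each → 5
  5 × C (aromatic): no H
  3 × C: 2 H each → 6
  1 × C: 3 H
  1 × C: 1 H
  1 × C: no H
  1 × Cl: no H
  1 × N: 2 H
  1 × N: no H
  1 × O: no H
  1 × S (aromatic): no H
  Total hydrogens = 17.
Molecular formula: C16H17ClN2OS

C16H17ClN2OS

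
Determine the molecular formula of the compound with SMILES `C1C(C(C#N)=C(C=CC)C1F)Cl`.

Heavy atoms from the SMILES: 9 C, 1 Cl, 1 F, 1 N.
Implicit hydrogens by atom environment:
  4 × C: 1 H each → 4
  3 × C: no H
  1 × C: 3 H
  1 × C: 2 H
  1 × Cl: no H
  1 × F: no H
  1 × N: no H
  Total hydrogens = 9.
Molecular formula: C9H9ClFN

C9H9ClFN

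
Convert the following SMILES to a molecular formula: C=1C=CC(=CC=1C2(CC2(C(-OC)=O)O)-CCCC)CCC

C18H26O3

Heavy atoms from the SMILES: 18 C, 3 O.
Implicit hydrogens by atom environment:
  6 × C: 2 H each → 12
  4 × C (aromatic): 1 H each → 4
  3 × C: 3 H each → 9
  3 × C: no H
  2 × C (aromatic): no H
  2 × O: no H
  1 × O: 1 H
  Total hydrogens = 26.
Molecular formula: C18H26O3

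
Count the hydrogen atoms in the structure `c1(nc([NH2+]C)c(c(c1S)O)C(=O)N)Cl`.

9

Hydrogens are implicit in SMILES; fill each atom to its normal valence:
  5 × C (aromatic): no H
  1 × C: 3 H
  1 × C: no H
  1 × Cl: no H
  1 × N: 2 H
  1 × N (charge +1): 2 H
  1 × N (aromatic): no H
  1 × O: 1 H
  1 × O: no H
  1 × S: 1 H
  Total hydrogens = 9.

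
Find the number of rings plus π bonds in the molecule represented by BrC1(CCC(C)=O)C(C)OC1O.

Molecular formula from the SMILES: C8H13BrO3.
DoU = (2C + 2 + N − H − X)/2 = (2·8 + 2 + 0 − 13 − 1)/2 = 4/2 = 2.
(Structurally: 1 ring(s) + 1 π bond(s) = 2.)

2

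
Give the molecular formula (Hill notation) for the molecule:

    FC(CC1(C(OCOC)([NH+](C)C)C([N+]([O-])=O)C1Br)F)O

C10H18BrF2N2O5+

Heavy atoms from the SMILES: 1 Br, 10 C, 2 F, 2 N, 5 O.
Implicit hydrogens by atom environment:
  3 × C: 3 H each → 9
  3 × C: 1 H each → 3
  3 × O: no H
  2 × C: 2 H each → 4
  2 × C: no H
  2 × F: no H
  1 × Br: no H
  1 × N (charge +1): 1 H
  1 × N (charge +1): no H
  1 × O: 1 H
  1 × O (charge -1): no H
  Total hydrogens = 18.
Net charge +1.
Molecular formula: C10H18BrF2N2O5+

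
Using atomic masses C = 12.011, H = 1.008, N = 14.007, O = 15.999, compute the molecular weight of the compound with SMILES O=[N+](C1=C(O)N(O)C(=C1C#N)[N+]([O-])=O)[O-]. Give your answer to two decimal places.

214.09

Molecular formula: C5H2N4O6.
M = 5×12.011 + 2×1.008 + 4×14.007 + 6×15.999 = 214.09 g/mol.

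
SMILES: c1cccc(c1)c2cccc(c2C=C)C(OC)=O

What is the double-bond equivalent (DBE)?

10

Molecular formula from the SMILES: C16H14O2.
DoU = (2C + 2 + N − H − X)/2 = (2·16 + 2 + 0 − 14 − 0)/2 = 20/2 = 10.
(Structurally: 2 ring(s) + 8 π bond(s) = 10.)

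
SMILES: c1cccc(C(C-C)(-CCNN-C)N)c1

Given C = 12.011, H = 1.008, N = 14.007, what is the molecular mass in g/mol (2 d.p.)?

207.32

Molecular formula: C12H21N3.
M = 12×12.011 + 21×1.008 + 3×14.007 = 207.32 g/mol.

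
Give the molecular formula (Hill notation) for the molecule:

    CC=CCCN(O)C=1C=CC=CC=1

C11H15NO

Heavy atoms from the SMILES: 11 C, 1 N, 1 O.
Implicit hydrogens by atom environment:
  5 × C (aromatic): 1 H each → 5
  2 × C: 2 H each → 4
  2 × C: 1 H each → 2
  1 × C: 3 H
  1 × C (aromatic): no H
  1 × N: no H
  1 × O: 1 H
  Total hydrogens = 15.
Molecular formula: C11H15NO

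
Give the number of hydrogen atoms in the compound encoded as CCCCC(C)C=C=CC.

Hydrogens are implicit in SMILES; fill each atom to its normal valence:
  3 × C: 3 H each → 9
  3 × C: 2 H each → 6
  3 × C: 1 H each → 3
  1 × C: no H
  Total hydrogens = 18.

18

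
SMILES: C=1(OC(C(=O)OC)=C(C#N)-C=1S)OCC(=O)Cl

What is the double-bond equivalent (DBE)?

7

Molecular formula from the SMILES: C9H6ClNO5S.
DoU = (2C + 2 + N − H − X)/2 = (2·9 + 2 + 1 − 6 − 1)/2 = 14/2 = 7.
(Structurally: 1 ring(s) + 6 π bond(s) = 7.)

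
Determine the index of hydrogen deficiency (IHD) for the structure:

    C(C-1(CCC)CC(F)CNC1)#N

Molecular formula from the SMILES: C9H15FN2.
DoU = (2C + 2 + N − H − X)/2 = (2·9 + 2 + 2 − 15 − 1)/2 = 6/2 = 3.
(Structurally: 1 ring(s) + 2 π bond(s) = 3.)

3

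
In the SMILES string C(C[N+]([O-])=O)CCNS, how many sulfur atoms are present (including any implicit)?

The symbol for sulfur appears 1 time in the SMILES.

1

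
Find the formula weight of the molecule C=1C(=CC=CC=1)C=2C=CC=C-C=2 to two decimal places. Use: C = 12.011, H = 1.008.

154.21

Molecular formula: C12H10.
M = 12×12.011 + 10×1.008 = 154.21 g/mol.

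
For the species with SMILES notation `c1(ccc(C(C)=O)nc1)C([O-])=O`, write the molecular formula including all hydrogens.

Heavy atoms from the SMILES: 8 C, 1 N, 3 O.
Implicit hydrogens by atom environment:
  3 × C (aromatic): 1 H each → 3
  2 × C (aromatic): no H
  2 × C: no H
  2 × O: no H
  1 × C: 3 H
  1 × N (aromatic): no H
  1 × O (charge -1): no H
  Total hydrogens = 6.
Net charge -1.
Molecular formula: C8H6NO3-

C8H6NO3-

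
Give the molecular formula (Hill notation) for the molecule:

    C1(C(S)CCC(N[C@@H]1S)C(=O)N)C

Heavy atoms from the SMILES: 8 C, 2 N, 1 O, 2 S.
Implicit hydrogens by atom environment:
  4 × C: 1 H each → 4
  2 × C: 2 H each → 4
  2 × S: 1 H each → 2
  1 × C: 3 H
  1 × C: no H
  1 × N: 2 H
  1 × N: 1 H
  1 × O: no H
  Total hydrogens = 16.
Molecular formula: C8H16N2OS2

C8H16N2OS2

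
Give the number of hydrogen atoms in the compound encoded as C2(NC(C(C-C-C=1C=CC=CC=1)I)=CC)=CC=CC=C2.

Hydrogens are implicit in SMILES; fill each atom to its normal valence:
  10 × C (aromatic): 1 H each → 10
  2 × C: 2 H each → 4
  2 × C: 1 H each → 2
  2 × C (aromatic): no H
  1 × C: 3 H
  1 × C: no H
  1 × I: no H
  1 × N: 1 H
  Total hydrogens = 20.

20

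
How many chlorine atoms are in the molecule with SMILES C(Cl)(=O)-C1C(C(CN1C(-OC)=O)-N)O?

The symbol for chlorine appears 1 time in the SMILES.

1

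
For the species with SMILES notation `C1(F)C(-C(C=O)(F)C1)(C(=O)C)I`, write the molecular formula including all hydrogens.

Heavy atoms from the SMILES: 7 C, 2 F, 1 I, 2 O.
Implicit hydrogens by atom environment:
  3 × C: no H
  2 × C: 1 H each → 2
  2 × F: no H
  2 × O: no H
  1 × C: 3 H
  1 × C: 2 H
  1 × I: no H
  Total hydrogens = 7.
Molecular formula: C7H7F2IO2

C7H7F2IO2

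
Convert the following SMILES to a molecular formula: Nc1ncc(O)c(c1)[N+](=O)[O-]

C5H5N3O3

Heavy atoms from the SMILES: 5 C, 3 N, 3 O.
Implicit hydrogens by atom environment:
  3 × C (aromatic): no H
  2 × C (aromatic): 1 H each → 2
  1 × N: 2 H
  1 × N (aromatic): no H
  1 × N (charge +1): no H
  1 × O: 1 H
  1 × O: no H
  1 × O (charge -1): no H
  Total hydrogens = 5.
Molecular formula: C5H5N3O3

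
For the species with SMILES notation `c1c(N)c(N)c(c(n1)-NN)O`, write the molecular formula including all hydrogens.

Heavy atoms from the SMILES: 5 C, 5 N, 1 O.
Implicit hydrogens by atom environment:
  4 × C (aromatic): no H
  3 × N: 2 H each → 6
  1 × C (aromatic): 1 H
  1 × N: 1 H
  1 × N (aromatic): no H
  1 × O: 1 H
  Total hydrogens = 9.
Molecular formula: C5H9N5O

C5H9N5O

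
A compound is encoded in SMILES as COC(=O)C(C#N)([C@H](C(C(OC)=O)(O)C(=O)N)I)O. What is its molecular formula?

C9H11IN2O7

Heavy atoms from the SMILES: 9 C, 1 I, 2 N, 7 O.
Implicit hydrogens by atom environment:
  6 × C: no H
  5 × O: no H
  2 × C: 3 H each → 6
  2 × O: 1 H each → 2
  1 × C: 1 H
  1 × I: no H
  1 × N: 2 H
  1 × N: no H
  Total hydrogens = 11.
Molecular formula: C9H11IN2O7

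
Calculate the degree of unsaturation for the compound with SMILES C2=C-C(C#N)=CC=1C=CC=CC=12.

Molecular formula from the SMILES: C11H7N.
DoU = (2C + 2 + N − H − X)/2 = (2·11 + 2 + 1 − 7 − 0)/2 = 18/2 = 9.
(Structurally: 2 ring(s) + 7 π bond(s) = 9.)

9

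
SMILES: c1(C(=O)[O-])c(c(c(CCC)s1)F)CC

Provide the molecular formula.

C10H12FO2S-

Heavy atoms from the SMILES: 10 C, 1 F, 2 O, 1 S.
Implicit hydrogens by atom environment:
  4 × C (aromatic): no H
  3 × C: 2 H each → 6
  2 × C: 3 H each → 6
  1 × C: no H
  1 × F: no H
  1 × O: no H
  1 × O (charge -1): no H
  1 × S (aromatic): no H
  Total hydrogens = 12.
Net charge -1.
Molecular formula: C10H12FO2S-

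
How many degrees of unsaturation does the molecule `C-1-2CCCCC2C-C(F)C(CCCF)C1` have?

Molecular formula from the SMILES: C13H22F2.
DoU = (2C + 2 + N − H − X)/2 = (2·13 + 2 + 0 − 22 − 2)/2 = 4/2 = 2.
(Structurally: 2 ring(s) + 0 π bond(s) = 2.)

2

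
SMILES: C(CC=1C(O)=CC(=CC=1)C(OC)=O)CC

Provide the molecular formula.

C12H16O3

Heavy atoms from the SMILES: 12 C, 3 O.
Implicit hydrogens by atom environment:
  3 × C: 2 H each → 6
  3 × C (aromatic): 1 H each → 3
  3 × C (aromatic): no H
  2 × C: 3 H each → 6
  2 × O: no H
  1 × C: no H
  1 × O: 1 H
  Total hydrogens = 16.
Molecular formula: C12H16O3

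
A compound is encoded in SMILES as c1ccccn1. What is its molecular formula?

C5H5N

Heavy atoms from the SMILES: 5 C, 1 N.
Implicit hydrogens by atom environment:
  5 × C (aromatic): 1 H each → 5
  1 × N (aromatic): no H
  Total hydrogens = 5.
Molecular formula: C5H5N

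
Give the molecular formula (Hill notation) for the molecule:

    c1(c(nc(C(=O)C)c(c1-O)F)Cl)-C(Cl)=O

C8H4Cl2FNO3

Heavy atoms from the SMILES: 8 C, 2 Cl, 1 F, 1 N, 3 O.
Implicit hydrogens by atom environment:
  5 × C (aromatic): no H
  2 × C: no H
  2 × Cl: no H
  2 × O: no H
  1 × C: 3 H
  1 × F: no H
  1 × N (aromatic): no H
  1 × O: 1 H
  Total hydrogens = 4.
Molecular formula: C8H4Cl2FNO3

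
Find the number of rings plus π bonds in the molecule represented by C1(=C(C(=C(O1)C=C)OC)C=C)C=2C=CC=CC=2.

9

Molecular formula from the SMILES: C15H14O2.
DoU = (2C + 2 + N − H − X)/2 = (2·15 + 2 + 0 − 14 − 0)/2 = 18/2 = 9.
(Structurally: 2 ring(s) + 7 π bond(s) = 9.)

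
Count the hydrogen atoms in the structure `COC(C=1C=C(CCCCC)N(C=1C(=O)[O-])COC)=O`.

Hydrogens are implicit in SMILES; fill each atom to its normal valence:
  5 × C: 2 H each → 10
  4 × O: no H
  3 × C: 3 H each → 9
  3 × C (aromatic): no H
  2 × C: no H
  1 × C (aromatic): 1 H
  1 × N (aromatic): no H
  1 × O (charge -1): no H
  Total hydrogens = 20.

20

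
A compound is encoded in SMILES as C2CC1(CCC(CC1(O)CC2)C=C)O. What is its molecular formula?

C12H20O2

Heavy atoms from the SMILES: 12 C, 2 O.
Implicit hydrogens by atom environment:
  8 × C: 2 H each → 16
  2 × C: 1 H each → 2
  2 × C: no H
  2 × O: 1 H each → 2
  Total hydrogens = 20.
Molecular formula: C12H20O2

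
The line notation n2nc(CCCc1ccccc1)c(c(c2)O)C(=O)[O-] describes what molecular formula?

Heavy atoms from the SMILES: 14 C, 2 N, 3 O.
Implicit hydrogens by atom environment:
  6 × C (aromatic): 1 H each → 6
  4 × C (aromatic): no H
  3 × C: 2 H each → 6
  2 × N (aromatic): no H
  1 × C: no H
  1 × O: 1 H
  1 × O: no H
  1 × O (charge -1): no H
  Total hydrogens = 13.
Net charge -1.
Molecular formula: C14H13N2O3-

C14H13N2O3-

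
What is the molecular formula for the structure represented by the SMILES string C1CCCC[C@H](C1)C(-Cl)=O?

Heavy atoms from the SMILES: 8 C, 1 Cl, 1 O.
Implicit hydrogens by atom environment:
  6 × C: 2 H each → 12
  1 × C: 1 H
  1 × C: no H
  1 × Cl: no H
  1 × O: no H
  Total hydrogens = 13.
Molecular formula: C8H13ClO

C8H13ClO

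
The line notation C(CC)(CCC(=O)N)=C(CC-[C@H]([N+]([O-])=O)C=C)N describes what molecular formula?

Heavy atoms from the SMILES: 12 C, 3 N, 3 O.
Implicit hydrogens by atom environment:
  6 × C: 2 H each → 12
  3 × C: no H
  2 × C: 1 H each → 2
  2 × N: 2 H each → 4
  2 × O: no H
  1 × C: 3 H
  1 × N (charge +1): no H
  1 × O (charge -1): no H
  Total hydrogens = 21.
Molecular formula: C12H21N3O3

C12H21N3O3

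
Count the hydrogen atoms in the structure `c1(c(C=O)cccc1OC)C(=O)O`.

8

Hydrogens are implicit in SMILES; fill each atom to its normal valence:
  3 × C (aromatic): 1 H each → 3
  3 × C (aromatic): no H
  3 × O: no H
  1 × C: 3 H
  1 × C: 1 H
  1 × C: no H
  1 × O: 1 H
  Total hydrogens = 8.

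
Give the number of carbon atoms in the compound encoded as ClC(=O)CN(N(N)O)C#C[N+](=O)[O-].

4

The symbol for carbon appears 4 times in the SMILES. (Cl is a single chlorine, not C + l.)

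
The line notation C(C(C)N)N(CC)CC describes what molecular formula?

Heavy atoms from the SMILES: 7 C, 2 N.
Implicit hydrogens by atom environment:
  3 × C: 3 H each → 9
  3 × C: 2 H each → 6
  1 × C: 1 H
  1 × N: 2 H
  1 × N: no H
  Total hydrogens = 18.
Molecular formula: C7H18N2

C7H18N2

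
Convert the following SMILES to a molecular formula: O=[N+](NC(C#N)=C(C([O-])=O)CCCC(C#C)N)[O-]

Heavy atoms from the SMILES: 10 C, 4 N, 4 O.
Implicit hydrogens by atom environment:
  5 × C: no H
  3 × C: 2 H each → 6
  2 × C: 1 H each → 2
  2 × O: no H
  2 × O (charge -1): no H
  1 × N: 2 H
  1 × N: 1 H
  1 × N (charge +1): no H
  1 × N: no H
  Total hydrogens = 11.
Net charge -1.
Molecular formula: C10H11N4O4-

C10H11N4O4-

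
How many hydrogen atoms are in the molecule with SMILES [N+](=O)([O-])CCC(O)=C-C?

9

Hydrogens are implicit in SMILES; fill each atom to its normal valence:
  2 × C: 2 H each → 4
  1 × C: 3 H
  1 × C: 1 H
  1 × C: no H
  1 × N (charge +1): no H
  1 × O: 1 H
  1 × O: no H
  1 × O (charge -1): no H
  Total hydrogens = 9.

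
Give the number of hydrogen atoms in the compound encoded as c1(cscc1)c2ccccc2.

8

Hydrogens are implicit in SMILES; fill each atom to its normal valence:
  8 × C (aromatic): 1 H each → 8
  2 × C (aromatic): no H
  1 × S (aromatic): no H
  Total hydrogens = 8.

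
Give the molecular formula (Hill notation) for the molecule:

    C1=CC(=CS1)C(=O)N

Heavy atoms from the SMILES: 5 C, 1 N, 1 O, 1 S.
Implicit hydrogens by atom environment:
  3 × C (aromatic): 1 H each → 3
  1 × C (aromatic): no H
  1 × C: no H
  1 × N: 2 H
  1 × O: no H
  1 × S (aromatic): no H
  Total hydrogens = 5.
Molecular formula: C5H5NOS

C5H5NOS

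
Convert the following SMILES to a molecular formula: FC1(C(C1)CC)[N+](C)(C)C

Heavy atoms from the SMILES: 8 C, 1 F, 1 N.
Implicit hydrogens by atom environment:
  4 × C: 3 H each → 12
  2 × C: 2 H each → 4
  1 × C: 1 H
  1 × C: no H
  1 × F: no H
  1 × N (charge +1): no H
  Total hydrogens = 17.
Net charge +1.
Molecular formula: C8H17FN+

C8H17FN+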